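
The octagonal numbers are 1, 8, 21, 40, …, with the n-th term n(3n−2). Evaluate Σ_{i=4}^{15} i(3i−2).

Σ i(3i−2) = 3Σi² − 2Σi over i = 4..15.
Σi = 120 − 6 = 114 and Σi² = 1240 − 14 = 1226.
3·1226 − 2·114 = 3450.

3450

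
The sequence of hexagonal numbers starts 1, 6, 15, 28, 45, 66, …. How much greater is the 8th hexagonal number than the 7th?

Consecutive hexagonal numbers differ by 4n − 3: here 4·8 − 3 = 29.

29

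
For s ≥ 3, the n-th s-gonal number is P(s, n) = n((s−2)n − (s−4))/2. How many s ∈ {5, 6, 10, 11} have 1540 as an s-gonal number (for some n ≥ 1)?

2

s = 5: P(5, 32) = 1520 and P(5, 33) = 1617; 1540 is not s-gonal.
s = 6: P(6, 28) = 1540. ✓
s = 10: P(10, 20) = 1540. ✓
s = 11: P(11, 18) = 1395 and P(11, 19) = 1558; 1540 is not s-gonal.
Hits: s ∈ {6, 10} → 2.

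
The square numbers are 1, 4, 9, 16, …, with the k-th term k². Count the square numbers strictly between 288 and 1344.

The n-th square number is n².
Smallest index with value > 288: n = 17 (giving 289).
Largest index with value < 1344: n = 36 (giving 1296).
Indices 17 through 36: 20 terms.

20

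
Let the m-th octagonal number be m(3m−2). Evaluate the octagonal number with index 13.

481

The 13th octagonal number is n(3n−2) with n = 13.
13·(3·13 − 2) = 13·37 = 481.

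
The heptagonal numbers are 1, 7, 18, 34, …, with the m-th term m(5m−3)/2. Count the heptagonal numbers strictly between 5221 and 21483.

The n-th heptagonal number is n(5n−3)/2.
Smallest index with value > 5221: n = 47 (giving 5452).
Largest index with value < 21483: n = 92 (giving 21022).
Indices 47 through 92: 46 terms.

46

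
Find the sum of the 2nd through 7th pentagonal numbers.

Σ i(3i−1)/2 = (3Σi² − Σi) / 2 over i = 2..7.
Σi = 28 − 1 = 27 and Σi² = 140 − 1 = 139.
(3·139 − 1·27) / 2 = 390/2 = 195.

195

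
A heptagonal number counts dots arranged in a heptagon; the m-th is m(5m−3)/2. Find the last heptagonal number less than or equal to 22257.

Solve n(5n−3)/2 ≤ 22257 for integer n.
n = 94 gives 21949 ≤ 22257, while n = 95 gives 22420 > 22257; so the answer is 21949.

21949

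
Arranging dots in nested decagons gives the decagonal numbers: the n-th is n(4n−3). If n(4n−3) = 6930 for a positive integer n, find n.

Set n(4n−3) = 6930, giving 4n² − 3n − 6930 = 0.
The discriminant is 9 + 16·6930 = 110889, and √110889 = 333.
So n = (3 + 333) / 8 = 336/8 = 42.

42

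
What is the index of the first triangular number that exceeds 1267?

Solve n(n+1)/2 > 1267 for integer n.
The largest n with value ≤ 1267 is 49 (since 1225 ≤ 1267 < 1275), so the first above is n = 50, value 1275.

50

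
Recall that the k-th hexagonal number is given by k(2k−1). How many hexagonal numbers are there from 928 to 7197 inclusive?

39

The n-th hexagonal number is n(2n−1).
Smallest index with value ≥ 928: n = 22 (giving 946).
Largest index with value ≤ 7197: n = 60 (giving 7140).
Indices 22 through 60: 39 terms.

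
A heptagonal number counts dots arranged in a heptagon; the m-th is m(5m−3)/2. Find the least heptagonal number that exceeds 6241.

6426

Solve n(5n−3)/2 > 6241 for integer n.
The largest n with value ≤ 6241 is 50 (since 6175 ≤ 6241 < 6426), so the first above is n = 51, value 6426.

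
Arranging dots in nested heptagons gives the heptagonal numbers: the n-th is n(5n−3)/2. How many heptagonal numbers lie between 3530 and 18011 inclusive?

48

The n-th heptagonal number is n(5n−3)/2.
Smallest index with value ≥ 3530: n = 38 (giving 3553).
Largest index with value ≤ 18011: n = 85 (giving 17935).
Indices 38 through 85: 48 terms.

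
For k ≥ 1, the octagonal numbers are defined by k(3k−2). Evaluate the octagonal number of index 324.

The 324th octagonal number is n(3n−2) with n = 324.
324·(3·324 − 2) = 324·970 = 314280.

314280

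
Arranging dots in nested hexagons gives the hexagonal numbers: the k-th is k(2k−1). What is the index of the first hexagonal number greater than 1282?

26

Solve n(2n−1) > 1282 for integer n.
The largest n with value ≤ 1282 is 25 (since 1225 ≤ 1282 < 1326), so the first above is n = 26, value 1326.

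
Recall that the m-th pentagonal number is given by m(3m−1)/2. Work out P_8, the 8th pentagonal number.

The 8th pentagonal number is n(3n−1)/2 with n = 8.
8·(3·8 − 1)/2 = 8·23/2 = 92.

92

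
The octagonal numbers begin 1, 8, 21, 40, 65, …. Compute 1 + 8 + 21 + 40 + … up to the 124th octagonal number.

Σ i(3i−2) = 3Σi² − 2Σi over i = 1..124.
Σi = 7750 and Σi² = 643250.
3·643250 − 2·7750 = 1914250.

1914250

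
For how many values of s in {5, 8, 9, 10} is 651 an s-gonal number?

s = 5: P(5, 21) = 651. ✓
s = 8: P(8, 15) = 645 and P(8, 16) = 736; 651 is not s-gonal.
s = 9: P(9, 14) = 651. ✓
s = 10: P(10, 13) = 637 and P(10, 14) = 742; 651 is not s-gonal.
Hits: s ∈ {5, 9} → 2.

2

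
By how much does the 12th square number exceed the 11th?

23

n² − (n−1)² = 2n − 1, so 12² − 11² = 2·12 − 1 = 23.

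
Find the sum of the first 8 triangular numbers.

120

Σ i(i+1)/2 = (Σi² + Σi) / 2 over i = 1..8.
Σi = 36 and Σi² = 204.
(1·204 + 1·36) / 2 = 240/2 = 120.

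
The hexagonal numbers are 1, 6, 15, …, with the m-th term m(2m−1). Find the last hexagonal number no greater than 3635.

Solve n(2n−1) ≤ 3635 for integer n.
n = 42 gives 3486 ≤ 3635, while n = 43 gives 3655 > 3635; so the answer is 3486.

3486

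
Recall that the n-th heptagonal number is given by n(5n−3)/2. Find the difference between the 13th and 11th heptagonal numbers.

13·(5·13 − 3)/2 = 403 and 11·(5·11 − 3)/2 = 286.
Difference: 403 − 286 = 117.

117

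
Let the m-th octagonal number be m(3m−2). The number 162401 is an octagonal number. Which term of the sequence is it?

233

Set n(3n−2) = 162401, giving 3n² − 2n − 162401 = 0.
The discriminant is 4 + 12·162401 = 1948816, and √1948816 = 1396.
So n = (2 + 1396) / 6 = 1398/6 = 233.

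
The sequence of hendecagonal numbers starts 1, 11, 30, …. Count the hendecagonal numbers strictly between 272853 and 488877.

The n-th hendecagonal number is n(9n−7)/2.
Smallest index with value > 272853: n = 247 (giving 273676).
Largest index with value < 488877: n = 329 (giving 485933).
Indices 247 through 329: 83 terms.

83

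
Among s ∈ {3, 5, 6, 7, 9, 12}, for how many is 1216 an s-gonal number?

2

s = 3: P(3, 48) = 1176 and P(3, 49) = 1225; 1216 is not s-gonal.
s = 5: P(5, 28) = 1162 and P(5, 29) = 1247; 1216 is not s-gonal.
s = 6: P(6, 24) = 1128 and P(6, 25) = 1225; 1216 is not s-gonal.
s = 7: P(7, 22) = 1177 and P(7, 23) = 1288; 1216 is not s-gonal.
s = 9: P(9, 19) = 1216. ✓
s = 12: P(12, 16) = 1216. ✓
Hits: s ∈ {9, 12} → 2.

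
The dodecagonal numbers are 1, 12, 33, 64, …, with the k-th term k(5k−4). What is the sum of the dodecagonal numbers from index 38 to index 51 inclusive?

137263

Σ i(5i−4) = 5Σi² − 4Σi over i = 38..51.
Σi = 1326 − 703 = 623 and Σi² = 45526 − 17575 = 27951.
5·27951 − 4·623 = 137263.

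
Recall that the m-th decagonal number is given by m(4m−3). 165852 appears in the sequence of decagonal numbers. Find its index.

204

Set n(4n−3) = 165852, giving 4n² − 3n − 165852 = 0.
So n = (3 + 1629) / 8 = 1632/8 = 204.
Check: 204·(4·204 − 3) = 165852. ✓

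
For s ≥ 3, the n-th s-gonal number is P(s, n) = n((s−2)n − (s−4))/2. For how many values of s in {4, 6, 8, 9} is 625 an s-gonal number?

1

s = 4: P(4, 25) = 625. ✓
s = 6: P(6, 17) = 561 and P(6, 18) = 630; 625 is not s-gonal.
s = 8: P(8, 14) = 560 and P(8, 15) = 645; 625 is not s-gonal.
s = 9: P(9, 13) = 559 and P(9, 14) = 651; 625 is not s-gonal.
Hits: s ∈ {4} → 1.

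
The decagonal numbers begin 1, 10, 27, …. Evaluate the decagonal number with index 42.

42·(4·42 − 3) = 42·165 = 6930.

6930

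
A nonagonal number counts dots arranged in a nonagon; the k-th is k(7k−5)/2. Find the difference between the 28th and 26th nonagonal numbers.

28·(7·28 − 5)/2 = 2674 and 26·(7·26 − 5)/2 = 2301.
Difference: 2674 − 2301 = 373.

373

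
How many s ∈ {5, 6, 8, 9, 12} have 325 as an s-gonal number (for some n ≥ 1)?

s = 5: P(5, 14) = 287 and P(5, 15) = 330; 325 is not s-gonal.
s = 6: P(6, 13) = 325. ✓
s = 8: P(8, 10) = 280 and P(8, 11) = 341; 325 is not s-gonal.
s = 9: P(9, 10) = 325. ✓
s = 12: P(12, 8) = 288 and P(12, 9) = 369; 325 is not s-gonal.
Hits: s ∈ {6, 9} → 2.

2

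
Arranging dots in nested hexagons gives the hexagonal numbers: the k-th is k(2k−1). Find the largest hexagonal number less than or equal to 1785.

Solve n(2n−1) ≤ 1785 for integer n.
n = 30 gives 1770 ≤ 1785, while n = 31 gives 1891 > 1785; so the answer is 1770.

1770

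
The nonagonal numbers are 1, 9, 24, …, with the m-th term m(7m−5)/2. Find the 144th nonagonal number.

The 144th nonagonal number is n(7n−5)/2 with n = 144.
144·(7·144 − 5)/2 = 144·1003/2 = 72216.

72216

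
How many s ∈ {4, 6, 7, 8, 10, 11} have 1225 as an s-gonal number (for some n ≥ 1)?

s = 4: P(4, 35) = 1225. ✓
s = 6: P(6, 25) = 1225. ✓
s = 7: P(7, 22) = 1177 and P(7, 23) = 1288; 1225 is not s-gonal.
s = 8: P(8, 20) = 1160 and P(8, 21) = 1281; 1225 is not s-gonal.
s = 10: P(10, 17) = 1105 and P(10, 18) = 1242; 1225 is not s-gonal.
s = 11: P(11, 16) = 1096 and P(11, 17) = 1241; 1225 is not s-gonal.
Hits: s ∈ {4, 6} → 2.

2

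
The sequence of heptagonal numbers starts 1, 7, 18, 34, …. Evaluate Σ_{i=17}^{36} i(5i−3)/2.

Σ i(5i−3)/2 = (5Σi² − 3Σi) / 2 over i = 17..36.
Σi = 666 − 136 = 530 and Σi² = 16206 − 1496 = 14710.
(5·14710 − 3·530) / 2 = 71960/2 = 35980.

35980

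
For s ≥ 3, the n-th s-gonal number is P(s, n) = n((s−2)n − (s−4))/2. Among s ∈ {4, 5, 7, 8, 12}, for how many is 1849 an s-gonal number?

s = 4: P(4, 43) = 1849. ✓
s = 5: P(5, 35) = 1820 and P(5, 36) = 1926; 1849 is not s-gonal.
s = 7: P(7, 27) = 1782 and P(7, 28) = 1918; 1849 is not s-gonal.
s = 8: P(8, 25) = 1825 and P(8, 26) = 1976; 1849 is not s-gonal.
s = 12: P(12, 19) = 1729 and P(12, 20) = 1920; 1849 is not s-gonal.
Hits: s ∈ {4} → 1.

1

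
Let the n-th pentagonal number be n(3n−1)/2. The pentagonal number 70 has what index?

7

Set n(3n−1)/2 = 70, giving 3n² − n − 140 = 0.
The discriminant is 1 + 24·70 = 1681, and √1681 = 41.
So n = (1 + 41) / 6 = 42/6 = 7.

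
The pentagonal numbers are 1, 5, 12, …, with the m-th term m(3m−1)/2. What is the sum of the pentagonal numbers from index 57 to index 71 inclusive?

92100

Σ i(3i−1)/2 = (3Σi² − Σi) / 2 over i = 57..71.
Σi = 2556 − 1596 = 960 and Σi² = 121836 − 60116 = 61720.
(3·61720 − 1·960) / 2 = 184200/2 = 92100.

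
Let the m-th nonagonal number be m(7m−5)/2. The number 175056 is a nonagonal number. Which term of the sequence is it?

224

Set n(7n−5)/2 = 175056, giving 7n² − 5n − 350112 = 0.
So n = (5 + 3131) / 14 = 3136/14 = 224.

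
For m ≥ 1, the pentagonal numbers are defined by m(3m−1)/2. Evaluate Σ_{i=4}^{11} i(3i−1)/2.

708

Σ i(3i−1)/2 = (3Σi² − Σi) / 2 over i = 4..11.
Σi = 66 − 6 = 60 and Σi² = 506 − 14 = 492.
(3·492 − 1·60) / 2 = 1416/2 = 708.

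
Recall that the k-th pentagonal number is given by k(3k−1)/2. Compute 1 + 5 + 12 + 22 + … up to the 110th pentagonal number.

Σ i(3i−1)/2 = (3Σi² − Σi) / 2 over i = 1..110.
Σi = 6105 and Σi² = 449735.
(3·449735 − 1·6105) / 2 = 1343100/2 = 671550.

671550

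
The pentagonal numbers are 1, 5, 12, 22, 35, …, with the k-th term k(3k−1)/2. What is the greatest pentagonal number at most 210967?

210750

Solve n(3n−1)/2 ≤ 210967 for integer n.
n = 375 gives 210750 ≤ 210967, while n = 376 gives 211876 > 210967; so the answer is 210750.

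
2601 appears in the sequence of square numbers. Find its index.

51

We need n² = 2601, so n = √2601 = 51.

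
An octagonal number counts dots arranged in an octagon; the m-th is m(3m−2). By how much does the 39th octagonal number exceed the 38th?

Consecutive octagonal numbers differ by 6n − 5: here 6·39 − 5 = 229.

229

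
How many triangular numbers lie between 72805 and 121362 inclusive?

111

The n-th triangular number is n(n+1)/2.
Smallest index with value ≥ 72805: n = 382 (giving 73153).
Largest index with value ≤ 121362: n = 492 (giving 121278).
Indices 382 through 492: 111 terms.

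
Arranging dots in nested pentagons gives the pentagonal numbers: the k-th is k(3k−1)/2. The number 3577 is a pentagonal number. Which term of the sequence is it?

Set n(3n−1)/2 = 3577, giving 3n² − n − 7154 = 0.
The discriminant is 1 + 24·3577 = 85849, and √85849 = 293.
So n = (1 + 293) / 6 = 294/6 = 49.

49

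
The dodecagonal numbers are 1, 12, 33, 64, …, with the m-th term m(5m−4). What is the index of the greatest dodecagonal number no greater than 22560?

67

Solve n(5n−4) ≤ 22560 for integer n.
n = 67 gives 22177 ≤ 22560, while n = 68 gives 22848 > 22560; so the answer is index 67.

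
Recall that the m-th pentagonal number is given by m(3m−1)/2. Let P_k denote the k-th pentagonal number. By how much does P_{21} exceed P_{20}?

Consecutive pentagonal numbers differ by 3n − 2: here 3·21 − 2 = 61.

61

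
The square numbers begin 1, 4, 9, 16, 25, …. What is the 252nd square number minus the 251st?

n² − (n−1)² = 2n − 1, so 252² − 251² = 2·252 − 1 = 503.

503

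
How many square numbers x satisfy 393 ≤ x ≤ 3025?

The n-th square number is n².
Smallest index with value ≥ 393: n = 20 (giving 400).
Largest index with value ≤ 3025: n = 55 (giving 3025).
Indices 20 through 55: 36 terms.

36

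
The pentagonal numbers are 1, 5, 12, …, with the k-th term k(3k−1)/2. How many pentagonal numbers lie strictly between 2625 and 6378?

23

The n-th pentagonal number is n(3n−1)/2.
Smallest index with value > 2625: n = 43 (giving 2752).
Largest index with value < 6378: n = 65 (giving 6305).
Indices 43 through 65: 23 terms.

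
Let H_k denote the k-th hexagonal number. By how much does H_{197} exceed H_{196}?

785

Consecutive hexagonal numbers differ by 4n − 3: here 4·197 − 3 = 785.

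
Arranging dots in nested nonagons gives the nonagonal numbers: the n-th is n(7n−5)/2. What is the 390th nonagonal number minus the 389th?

2724

Consecutive nonagonal numbers differ by 7n − 6: here 7·390 − 6 = 2724.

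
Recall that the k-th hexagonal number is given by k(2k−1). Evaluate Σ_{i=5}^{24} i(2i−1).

Σ i(2i−1) = 2Σi² − Σi over i = 5..24.
Σi = 300 − 10 = 290 and Σi² = 4900 − 30 = 4870.
2·4870 − 1·290 = 9450.

9450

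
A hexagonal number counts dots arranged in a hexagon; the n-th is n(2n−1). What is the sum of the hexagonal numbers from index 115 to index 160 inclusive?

Σ i(2i−1) = 2Σi² − Σi over i = 115..160.
Σi = 12880 − 6555 = 6325 and Σi² = 1378160 − 500365 = 877795.
2·877795 − 1·6325 = 1749265.

1749265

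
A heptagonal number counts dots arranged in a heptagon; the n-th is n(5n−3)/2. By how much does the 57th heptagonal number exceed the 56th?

281

Consecutive heptagonal numbers differ by 5n − 4: here 5·57 − 4 = 281.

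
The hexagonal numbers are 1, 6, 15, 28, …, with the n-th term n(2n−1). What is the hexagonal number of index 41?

3321

The 41st hexagonal number is n(2n−1) with n = 41.
41·(2·41 − 1) = 41·81 = 3321.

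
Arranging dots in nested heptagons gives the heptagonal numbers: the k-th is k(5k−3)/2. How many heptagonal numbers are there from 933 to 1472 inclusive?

5

The n-th heptagonal number is n(5n−3)/2.
Smallest index with value ≥ 933: n = 20 (giving 970).
Largest index with value ≤ 1472: n = 24 (giving 1404).
Indices 20 through 24: 5 terms.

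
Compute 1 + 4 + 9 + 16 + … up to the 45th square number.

31395

Σ_{i=1}^{45} i² = 45·46·91/6 = 31395.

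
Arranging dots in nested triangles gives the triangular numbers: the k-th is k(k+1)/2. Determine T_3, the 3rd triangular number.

6

3·4/2 = 12/2 = 6.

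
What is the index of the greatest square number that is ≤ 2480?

Solve n² ≤ 2480 for integer n.
n = 49 gives 2401 ≤ 2480, while n = 50 gives 2500 > 2480; so the answer is index 49.

49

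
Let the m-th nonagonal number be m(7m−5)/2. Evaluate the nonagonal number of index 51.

The 51st nonagonal number is n(7n−5)/2 with n = 51.
51·(7·51 − 5)/2 = 51·352/2 = 51·176 = 8976.

8976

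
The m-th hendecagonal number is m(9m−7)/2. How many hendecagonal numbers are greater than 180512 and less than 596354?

The n-th hendecagonal number is n(9n−7)/2.
Smallest index with value > 180512: n = 201 (giving 181101).
Largest index with value < 596354: n = 364 (giving 594958).
Indices 201 through 364: 164 terms.

164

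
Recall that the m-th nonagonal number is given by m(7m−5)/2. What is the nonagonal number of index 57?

The 57th nonagonal number is n(7n−5)/2 with n = 57.
57·(7·57 − 5)/2 = 57·394/2 = 57·197 = 11229.

11229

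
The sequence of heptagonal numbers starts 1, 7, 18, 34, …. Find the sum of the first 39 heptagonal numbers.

50180

Σ i(5i−3)/2 = (5Σi² − 3Σi) / 2 over i = 1..39.
Σi = 780 and Σi² = 20540.
(5·20540 − 3·780) / 2 = 100360/2 = 50180.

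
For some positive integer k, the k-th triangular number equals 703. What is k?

37

Set n(n+1)/2 = 703, giving n² + n − 1406 = 0.
So n = (-1 + 75) / 2 = 74/2 = 37.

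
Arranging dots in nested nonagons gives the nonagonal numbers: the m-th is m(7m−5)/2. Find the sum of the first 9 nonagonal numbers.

885

Σ i(7i−5)/2 = (7Σi² − 5Σi) / 2 over i = 1..9.
Σi = 45 and Σi² = 285.
(7·285 − 5·45) / 2 = 1770/2 = 885.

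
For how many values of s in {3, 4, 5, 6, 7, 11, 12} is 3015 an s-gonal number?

1

s = 3: P(3, 77) = 3003 and P(3, 78) = 3081; 3015 is not s-gonal.
s = 4: P(4, 54) = 2916 and P(4, 55) = 3025; 3015 is not s-gonal.
s = 5: P(5, 45) = 3015. ✓
s = 6: P(6, 39) = 3003 and P(6, 40) = 3160; 3015 is not s-gonal.
s = 7: P(7, 35) = 3010 and P(7, 36) = 3186; 3015 is not s-gonal.
s = 11: P(11, 26) = 2951 and P(11, 27) = 3186; 3015 is not s-gonal.
s = 12: P(12, 24) = 2784 and P(12, 25) = 3025; 3015 is not s-gonal.
Hits: s ∈ {5} → 1.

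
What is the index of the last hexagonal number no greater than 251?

11

Solve n(2n−1) ≤ 251 for integer n.
n = 11 gives 231 ≤ 251, while n = 12 gives 276 > 251; so the answer is index 11.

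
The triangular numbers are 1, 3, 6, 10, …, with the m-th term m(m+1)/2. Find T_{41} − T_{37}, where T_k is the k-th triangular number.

158

41·42/2 = 861 and 37·38/2 = 703.
Difference: 861 − 703 = 158.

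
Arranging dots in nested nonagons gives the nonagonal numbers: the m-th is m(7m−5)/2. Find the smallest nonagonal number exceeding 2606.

Solve n(7n−5)/2 > 2606 for integer n.
The largest n with value ≤ 2606 is 27 (since 2484 ≤ 2606 < 2674), so the first above is n = 28, value 2674.

2674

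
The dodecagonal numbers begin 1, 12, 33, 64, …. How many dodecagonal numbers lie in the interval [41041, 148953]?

83

The n-th dodecagonal number is n(5n−4).
Smallest index with value ≥ 41041: n = 91 (giving 41041).
Largest index with value ≤ 148953: n = 173 (giving 148953).
Indices 91 through 173: 83 terms.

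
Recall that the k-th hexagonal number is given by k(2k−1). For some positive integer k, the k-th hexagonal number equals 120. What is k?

8

Set n(2n−1) = 120, giving 2n² − n − 120 = 0.
The discriminant is 1 + 8·120 = 961, and √961 = 31.
So n = (1 + 31) / 4 = 32/4 = 8.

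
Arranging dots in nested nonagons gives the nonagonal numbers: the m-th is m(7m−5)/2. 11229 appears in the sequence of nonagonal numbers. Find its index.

57

Set n(7n−5)/2 = 11229, giving 7n² − 5n − 22458 = 0.
The discriminant is 25 + 56·11229 = 628849, and √628849 = 793.
So n = (5 + 793) / 14 = 798/14 = 57.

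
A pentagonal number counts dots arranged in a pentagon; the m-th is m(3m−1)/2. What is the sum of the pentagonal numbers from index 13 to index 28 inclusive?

Σ i(3i−1)/2 = (3Σi² − Σi) / 2 over i = 13..28.
Σi = 406 − 78 = 328 and Σi² = 7714 − 650 = 7064.
(3·7064 − 1·328) / 2 = 20864/2 = 10432.

10432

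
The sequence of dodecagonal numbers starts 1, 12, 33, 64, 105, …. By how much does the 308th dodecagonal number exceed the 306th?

308·(5·308 − 4) = 473088 and 306·(5·306 − 4) = 466956.
Difference: 473088 − 466956 = 6132.

6132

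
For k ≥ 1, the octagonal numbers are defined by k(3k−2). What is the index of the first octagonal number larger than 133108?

Solve n(3n−2) > 133108 for integer n.
The largest n with value ≤ 133108 is 210 (since 131880 ≤ 133108 < 133141), so the first above is n = 211, value 133141.

211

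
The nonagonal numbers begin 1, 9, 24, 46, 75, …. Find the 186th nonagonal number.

120621

186·(7·186 − 5)/2 = 186·1297/2 = 120621.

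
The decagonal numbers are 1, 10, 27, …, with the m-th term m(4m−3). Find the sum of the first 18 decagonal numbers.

Σ i(4i−3) = 4Σi² − 3Σi over i = 1..18.
Σi = 171 and Σi² = 2109.
4·2109 − 3·171 = 7923.

7923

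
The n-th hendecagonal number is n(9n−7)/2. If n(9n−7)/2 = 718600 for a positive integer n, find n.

Set n(9n−7)/2 = 718600, giving 9n² − 7n − 1437200 = 0.
The discriminant is 49 + 72·718600 = 51739249, and √51739249 = 7193.
So n = (7 + 7193) / 18 = 7200/18 = 400.

400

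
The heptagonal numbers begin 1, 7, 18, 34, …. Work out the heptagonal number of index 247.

152152

The 247th heptagonal number is n(5n−3)/2 with n = 247.
247·(5·247 − 3)/2 = 247·1232/2 = 247·616 = 152152.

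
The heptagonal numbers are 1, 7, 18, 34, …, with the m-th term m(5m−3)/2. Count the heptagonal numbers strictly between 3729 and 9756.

24

The n-th heptagonal number is n(5n−3)/2.
Smallest index with value > 3729: n = 39 (giving 3744).
Largest index with value < 9756: n = 62 (giving 9517).
Indices 39 through 62: 24 terms.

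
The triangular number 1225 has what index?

Set n(n+1)/2 = 1225, giving n² + n − 2450 = 0.
The discriminant is 1 + 8·1225 = 9801, and √9801 = 99.
So n = (-1 + 99) / 2 = 98/2 = 49.

49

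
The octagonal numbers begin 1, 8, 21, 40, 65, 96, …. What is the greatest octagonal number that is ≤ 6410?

6256

Solve n(3n−2) ≤ 6410 for integer n.
n = 46 gives 6256 ≤ 6410, while n = 47 gives 6533 > 6410; so the answer is 6256.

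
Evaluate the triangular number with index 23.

23·24/2 = 552/2 = 276.

276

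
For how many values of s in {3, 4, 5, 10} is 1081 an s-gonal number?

s = 3: P(3, 46) = 1081. ✓
s = 4: P(4, 32) = 1024 and P(4, 33) = 1089; 1081 is not s-gonal.
s = 5: P(5, 27) = 1080 and P(5, 28) = 1162; 1081 is not s-gonal.
s = 10: P(10, 16) = 976 and P(10, 17) = 1105; 1081 is not s-gonal.
Hits: s ∈ {3} → 1.

1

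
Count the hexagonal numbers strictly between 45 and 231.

5

The n-th hexagonal number is n(2n−1).
Smallest index with value > 45: n = 6 (giving 66).
Largest index with value < 231: n = 10 (giving 190).
Indices 6 through 10: 5 terms.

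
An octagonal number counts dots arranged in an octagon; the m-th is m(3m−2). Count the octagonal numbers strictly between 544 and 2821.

The n-th octagonal number is n(3n−2).
Smallest index with value > 544: n = 14 (giving 560).
Largest index with value < 2821: n = 30 (giving 2640).
Indices 14 through 30: 17 terms.

17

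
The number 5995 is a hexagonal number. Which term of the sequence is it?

Set n(2n−1) = 5995, giving 2n² − n − 5995 = 0.
The discriminant is 1 + 8·5995 = 47961, and √47961 = 219.
So n = (1 + 219) / 4 = 220/4 = 55.
Check: 55·(2·55 − 1) = 5995. ✓

55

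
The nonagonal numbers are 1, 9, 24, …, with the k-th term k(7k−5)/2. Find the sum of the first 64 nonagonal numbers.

Σ i(7i−5)/2 = (7Σi² − 5Σi) / 2 over i = 1..64.
Σi = 2080 and Σi² = 89440.
(7·89440 − 5·2080) / 2 = 615680/2 = 307840.

307840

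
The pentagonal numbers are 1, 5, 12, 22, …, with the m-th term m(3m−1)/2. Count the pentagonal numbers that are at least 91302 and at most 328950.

The n-th pentagonal number is n(3n−1)/2.
Smallest index with value ≥ 91302: n = 247 (giving 91390).
Largest index with value ≤ 328950: n = 468 (giving 328302).
Indices 247 through 468: 222 terms.

222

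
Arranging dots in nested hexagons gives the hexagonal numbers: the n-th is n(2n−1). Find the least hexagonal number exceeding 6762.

6903

Solve n(2n−1) > 6762 for integer n.
The largest n with value ≤ 6762 is 58 (since 6670 ≤ 6762 < 6903), so the first above is n = 59, value 6903.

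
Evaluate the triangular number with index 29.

The 29th triangular number is n(n+1)/2 with n = 29.
29·30/2 = 870/2 = 435.

435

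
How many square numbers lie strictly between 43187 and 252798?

The n-th square number is n².
Smallest index with value > 43187: n = 208 (giving 43264).
Largest index with value < 252798: n = 502 (giving 252004).
Indices 208 through 502: 295 terms.

295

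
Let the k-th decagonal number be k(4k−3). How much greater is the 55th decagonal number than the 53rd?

55·(4·55 − 3) = 11935 and 53·(4·53 − 3) = 11077.
Difference: 11935 − 11077 = 858.

858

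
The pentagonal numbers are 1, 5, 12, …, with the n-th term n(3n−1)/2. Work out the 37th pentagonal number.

2035

The 37th pentagonal number is n(3n−1)/2 with n = 37.
37·(3·37 − 1)/2 = 37·110/2 = 37·55 = 2035.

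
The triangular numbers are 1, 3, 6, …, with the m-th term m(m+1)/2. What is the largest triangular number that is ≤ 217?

Solve n(n+1)/2 ≤ 217 for integer n.
n = 20 gives 210 ≤ 217, while n = 21 gives 231 > 217; so the answer is 210.

210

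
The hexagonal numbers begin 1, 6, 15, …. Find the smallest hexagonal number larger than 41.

45

Solve n(2n−1) > 41 for integer n.
The largest n with value ≤ 41 is 4 (since 28 ≤ 41 < 45), so the first above is n = 5, value 45.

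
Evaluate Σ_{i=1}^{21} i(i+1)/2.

Σ i(i+1)/2 = (Σi² + Σi) / 2 over i = 1..21.
Σi = 231 and Σi² = 3311.
(1·3311 + 1·231) / 2 = 3542/2 = 1771.

1771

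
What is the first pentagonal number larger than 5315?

Solve n(3n−1)/2 > 5315 for integer n.
The largest n with value ≤ 5315 is 59 (since 5192 ≤ 5315 < 5370), so the first above is n = 60, value 5370.

5370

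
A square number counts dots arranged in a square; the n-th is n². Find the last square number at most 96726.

Solve n² ≤ 96726 for integer n.
n = 311 gives 96721 ≤ 96726, while n = 312 gives 97344 > 96726; so the answer is 96721.

96721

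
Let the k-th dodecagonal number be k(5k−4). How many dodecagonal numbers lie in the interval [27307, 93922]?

The n-th dodecagonal number is n(5n−4).
Smallest index with value ≥ 27307: n = 75 (giving 27825).
Largest index with value ≤ 93922: n = 137 (giving 93297).
Indices 75 through 137: 63 terms.

63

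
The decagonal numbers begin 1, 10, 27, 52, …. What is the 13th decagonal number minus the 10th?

267

13·(4·13 − 3) = 637 and 10·(4·10 − 3) = 370.
Difference: 637 − 370 = 267.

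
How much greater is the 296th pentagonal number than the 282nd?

296·(3·296 − 1)/2 = 131276 and 282·(3·282 − 1)/2 = 119145.
Difference: 131276 − 119145 = 12131.

12131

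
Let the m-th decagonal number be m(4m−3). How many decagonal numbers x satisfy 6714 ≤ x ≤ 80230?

101

The n-th decagonal number is n(4n−3).
Smallest index with value ≥ 6714: n = 42 (giving 6930).
Largest index with value ≤ 80230: n = 142 (giving 80230).
Indices 42 through 142: 101 terms.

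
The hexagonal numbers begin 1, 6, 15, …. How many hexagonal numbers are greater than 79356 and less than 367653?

229

The n-th hexagonal number is n(2n−1).
Smallest index with value > 79356: n = 200 (giving 79800).
Largest index with value < 367653: n = 428 (giving 365940).
Indices 200 through 428: 229 terms.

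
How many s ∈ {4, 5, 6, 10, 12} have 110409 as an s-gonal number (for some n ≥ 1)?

1

s = 4: P(4, 332) = 110224 and P(4, 333) = 110889; 110409 is not s-gonal.
s = 5: P(5, 271) = 110026 and P(5, 272) = 110840; 110409 is not s-gonal.
s = 6: P(6, 235) = 110215 and P(6, 236) = 111156; 110409 is not s-gonal.
s = 10: P(10, 166) = 109726 and P(10, 167) = 111055; 110409 is not s-gonal.
s = 12: P(12, 149) = 110409. ✓
Hits: s ∈ {12} → 1.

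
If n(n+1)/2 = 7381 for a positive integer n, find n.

Set n(n+1)/2 = 7381, giving n² + n − 14762 = 0.
The discriminant is 1 + 8·7381 = 59049, and √59049 = 243.
So n = (-1 + 243) / 2 = 242/2 = 121.

121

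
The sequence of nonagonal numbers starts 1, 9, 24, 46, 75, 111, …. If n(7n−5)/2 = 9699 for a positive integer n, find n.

Set n(7n−5)/2 = 9699, giving 7n² − 5n − 19398 = 0.
The discriminant is 25 + 56·9699 = 543169, and √543169 = 737.
So n = (5 + 737) / 14 = 742/14 = 53.

53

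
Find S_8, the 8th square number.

64

8² = 64.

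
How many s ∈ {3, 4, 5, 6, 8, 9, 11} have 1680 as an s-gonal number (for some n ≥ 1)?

1

s = 3: P(3, 57) = 1653 and P(3, 58) = 1711; 1680 is not s-gonal.
s = 4: P(4, 40) = 1600 and P(4, 41) = 1681; 1680 is not s-gonal.
s = 5: P(5, 33) = 1617 and P(5, 34) = 1717; 1680 is not s-gonal.
s = 6: P(6, 29) = 1653 and P(6, 30) = 1770; 1680 is not s-gonal.
s = 8: P(8, 24) = 1680. ✓
s = 9: P(9, 22) = 1639 and P(9, 23) = 1794; 1680 is not s-gonal.
s = 11: P(11, 19) = 1558 and P(11, 20) = 1730; 1680 is not s-gonal.
Hits: s ∈ {8} → 1.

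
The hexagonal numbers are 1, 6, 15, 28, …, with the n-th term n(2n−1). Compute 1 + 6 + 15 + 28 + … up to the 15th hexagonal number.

Σ i(2i−1) = 2Σi² − Σi over i = 1..15.
Σi = 120 and Σi² = 1240.
2·1240 − 1·120 = 2360.

2360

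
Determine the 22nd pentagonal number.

22·(3·22 − 1)/2 = 22·65/2 = 715.

715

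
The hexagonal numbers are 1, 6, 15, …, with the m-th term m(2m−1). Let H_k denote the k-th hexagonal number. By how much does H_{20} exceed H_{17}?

20·(2·20 − 1) = 780 and 17·(2·17 − 1) = 561.
Difference: 780 − 561 = 219.

219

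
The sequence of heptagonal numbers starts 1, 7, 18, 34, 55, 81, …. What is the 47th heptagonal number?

5452

The 47th heptagonal number is n(5n−3)/2 with n = 47.
47·(5·47 − 3)/2 = 47·232/2 = 47·116 = 5452.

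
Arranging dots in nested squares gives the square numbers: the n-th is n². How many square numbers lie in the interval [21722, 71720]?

120

The n-th square number is n².
Smallest index with value ≥ 21722: n = 148 (giving 21904).
Largest index with value ≤ 71720: n = 267 (giving 71289).
Indices 148 through 267: 120 terms.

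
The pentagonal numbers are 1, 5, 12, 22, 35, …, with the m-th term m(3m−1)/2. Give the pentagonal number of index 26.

1001

The 26th pentagonal number is n(3n−1)/2 with n = 26.
26·(3·26 − 1)/2 = 26·77/2 = 1001.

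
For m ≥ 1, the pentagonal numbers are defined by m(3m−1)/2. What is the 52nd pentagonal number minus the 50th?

305

52·(3·52 − 1)/2 = 4030 and 50·(3·50 − 1)/2 = 3725.
Difference: 4030 − 3725 = 305.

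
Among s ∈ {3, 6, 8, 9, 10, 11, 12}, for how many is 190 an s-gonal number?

s = 3: P(3, 19) = 190. ✓
s = 6: P(6, 10) = 190. ✓
s = 8: P(8, 8) = 176 and P(8, 9) = 225; 190 is not s-gonal.
s = 9: P(9, 7) = 154 and P(9, 8) = 204; 190 is not s-gonal.
s = 10: P(10, 7) = 175 and P(10, 8) = 232; 190 is not s-gonal.
s = 11: P(11, 6) = 141 and P(11, 7) = 196; 190 is not s-gonal.
s = 12: P(12, 6) = 156 and P(12, 7) = 217; 190 is not s-gonal.
Hits: s ∈ {3, 6} → 2.

2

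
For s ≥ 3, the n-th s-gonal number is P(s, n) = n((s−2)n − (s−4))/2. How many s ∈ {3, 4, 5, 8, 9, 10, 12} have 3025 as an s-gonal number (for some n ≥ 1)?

2

s = 3: P(3, 77) = 3003 and P(3, 78) = 3081; 3025 is not s-gonal.
s = 4: P(4, 55) = 3025. ✓
s = 5: P(5, 45) = 3015 and P(5, 46) = 3151; 3025 is not s-gonal.
s = 8: P(8, 32) = 3008 and P(8, 33) = 3201; 3025 is not s-gonal.
s = 9: P(9, 29) = 2871 and P(9, 30) = 3075; 3025 is not s-gonal.
s = 10: P(10, 27) = 2835 and P(10, 28) = 3052; 3025 is not s-gonal.
s = 12: P(12, 25) = 3025. ✓
Hits: s ∈ {4, 12} → 2.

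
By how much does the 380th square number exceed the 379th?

759

n² − (n−1)² = 2n − 1, so 380² − 379² = 2·380 − 1 = 759.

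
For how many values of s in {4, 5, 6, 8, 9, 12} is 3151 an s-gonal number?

1

s = 4: P(4, 56) = 3136 and P(4, 57) = 3249; 3151 is not s-gonal.
s = 5: P(5, 46) = 3151. ✓
s = 6: P(6, 39) = 3003 and P(6, 40) = 3160; 3151 is not s-gonal.
s = 8: P(8, 32) = 3008 and P(8, 33) = 3201; 3151 is not s-gonal.
s = 9: P(9, 30) = 3075 and P(9, 31) = 3286; 3151 is not s-gonal.
s = 12: P(12, 25) = 3025 and P(12, 26) = 3276; 3151 is not s-gonal.
Hits: s ∈ {5} → 1.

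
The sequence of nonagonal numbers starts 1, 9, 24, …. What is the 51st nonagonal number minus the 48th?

51·(7·51 − 5)/2 = 8976 and 48·(7·48 − 5)/2 = 7944.
Difference: 8976 − 7944 = 1032.

1032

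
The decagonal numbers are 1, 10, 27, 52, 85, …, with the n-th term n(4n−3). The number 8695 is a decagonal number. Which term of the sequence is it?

Set n(4n−3) = 8695, giving 4n² − 3n − 8695 = 0.
So n = (3 + 373) / 8 = 376/8 = 47.
Check: 47·(4·47 − 3) = 8695. ✓

47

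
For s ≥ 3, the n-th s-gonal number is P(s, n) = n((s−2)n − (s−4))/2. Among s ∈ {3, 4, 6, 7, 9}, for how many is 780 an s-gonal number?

s = 3: P(3, 39) = 780. ✓
s = 4: P(4, 27) = 729 and P(4, 28) = 784; 780 is not s-gonal.
s = 6: P(6, 20) = 780. ✓
s = 7: P(7, 17) = 697 and P(7, 18) = 783; 780 is not s-gonal.
s = 9: P(9, 15) = 750 and P(9, 16) = 856; 780 is not s-gonal.
Hits: s ∈ {3, 6} → 2.

2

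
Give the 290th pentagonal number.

The 290th pentagonal number is n(3n−1)/2 with n = 290.
290·(3·290 − 1)/2 = 290·869/2 = 126005.

126005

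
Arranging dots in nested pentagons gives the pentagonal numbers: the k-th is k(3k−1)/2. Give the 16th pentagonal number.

376

The 16th pentagonal number is n(3n−1)/2 with n = 16.
16·(3·16 − 1)/2 = 16·47/2 = 376.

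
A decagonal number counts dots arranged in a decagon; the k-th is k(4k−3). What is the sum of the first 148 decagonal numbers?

4333218

Σ i(4i−3) = 4Σi² − 3Σi over i = 1..148.
Σi = 11026 and Σi² = 1091574.
4·1091574 − 3·11026 = 4333218.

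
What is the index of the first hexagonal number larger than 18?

4

Solve n(2n−1) > 18 for integer n.
The largest n with value ≤ 18 is 3 (since 15 ≤ 18 < 28), so the first above is n = 4, value 28.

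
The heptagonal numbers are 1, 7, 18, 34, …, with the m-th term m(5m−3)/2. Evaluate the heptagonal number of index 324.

The 324th heptagonal number is n(5n−3)/2 with n = 324.
324·(5·324 − 3)/2 = 324·1617/2 = 261954.

261954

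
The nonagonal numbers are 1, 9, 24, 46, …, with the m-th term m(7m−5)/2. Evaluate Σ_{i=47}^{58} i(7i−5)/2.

114688

Σ i(7i−5)/2 = (7Σi² − 5Σi) / 2 over i = 47..58.
Σi = 1711 − 1081 = 630 and Σi² = 66729 − 33511 = 33218.
(7·33218 − 5·630) / 2 = 229376/2 = 114688.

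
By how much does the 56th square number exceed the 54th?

56² = 3136 and 54² = 2916.
Difference: 3136 − 2916 = 220.

220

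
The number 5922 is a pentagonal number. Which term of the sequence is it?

Set n(3n−1)/2 = 5922, giving 3n² − n − 11844 = 0.
So n = (1 + 377) / 6 = 378/6 = 63.
Check: 63·(3·63 − 1)/2 = 5922. ✓

63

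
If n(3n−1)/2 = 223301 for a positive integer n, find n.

Set n(3n−1)/2 = 223301, giving 3n² − n − 446602 = 0.
So n = (1 + 2315) / 6 = 2316/6 = 386.
Check: 386·(3·386 − 1)/2 = 223301. ✓

386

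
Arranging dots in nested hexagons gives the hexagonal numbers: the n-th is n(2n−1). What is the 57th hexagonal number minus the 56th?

Consecutive hexagonal numbers differ by 4n − 3: here 4·57 − 3 = 225.

225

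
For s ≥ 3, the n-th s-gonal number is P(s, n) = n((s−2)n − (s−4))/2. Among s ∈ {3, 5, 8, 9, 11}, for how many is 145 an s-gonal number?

1

s = 3: P(3, 16) = 136 and P(3, 17) = 153; 145 is not s-gonal.
s = 5: P(5, 10) = 145. ✓
s = 8: P(8, 7) = 133 and P(8, 8) = 176; 145 is not s-gonal.
s = 9: P(9, 6) = 111 and P(9, 7) = 154; 145 is not s-gonal.
s = 11: P(11, 6) = 141 and P(11, 7) = 196; 145 is not s-gonal.
Hits: s ∈ {5} → 1.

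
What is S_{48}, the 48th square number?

48² = 2304.

2304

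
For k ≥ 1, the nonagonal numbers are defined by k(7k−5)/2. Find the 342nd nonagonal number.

408519

The 342nd nonagonal number is n(7n−5)/2 with n = 342.
342·(7·342 − 5)/2 = 342·2389/2 = 408519.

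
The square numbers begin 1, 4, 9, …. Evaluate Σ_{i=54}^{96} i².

248497

Σ_{i=54}^{96} i² = 299536 − 51039 = 248497.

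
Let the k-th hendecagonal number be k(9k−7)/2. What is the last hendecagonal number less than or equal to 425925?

425810

Solve n(9n−7)/2 ≤ 425925 for integer n.
n = 308 gives 425810 ≤ 425925, while n = 309 gives 428583 > 425925; so the answer is 425810.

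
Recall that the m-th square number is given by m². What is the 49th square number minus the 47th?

49² = 2401 and 47² = 2209.
Difference: 2401 − 2209 = 192.

192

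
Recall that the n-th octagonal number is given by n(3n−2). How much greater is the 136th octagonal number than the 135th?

811

Consecutive octagonal numbers differ by 6n − 5: here 6·136 − 5 = 811.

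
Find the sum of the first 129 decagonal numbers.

Σ i(4i−3) = 4Σi² − 3Σi over i = 1..129.
Σi = 8385 and Σi² = 723905.
4·723905 − 3·8385 = 2870465.

2870465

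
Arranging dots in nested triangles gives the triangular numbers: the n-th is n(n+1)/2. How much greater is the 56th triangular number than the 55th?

56

Consecutive triangular numbers differ by n: T_{56} − T_{55} = 56.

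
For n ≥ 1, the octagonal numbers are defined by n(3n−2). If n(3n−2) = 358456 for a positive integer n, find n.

Set n(3n−2) = 358456, giving 3n² − 2n − 358456 = 0.
So n = (2 + 2074) / 6 = 2076/6 = 346.

346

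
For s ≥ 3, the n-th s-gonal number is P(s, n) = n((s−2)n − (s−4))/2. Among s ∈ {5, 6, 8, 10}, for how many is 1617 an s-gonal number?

s = 5: P(5, 33) = 1617. ✓
s = 6: P(6, 28) = 1540 and P(6, 29) = 1653; 1617 is not s-gonal.
s = 8: P(8, 23) = 1541 and P(8, 24) = 1680; 1617 is not s-gonal.
s = 10: P(10, 20) = 1540 and P(10, 21) = 1701; 1617 is not s-gonal.
Hits: s ∈ {5} → 1.

1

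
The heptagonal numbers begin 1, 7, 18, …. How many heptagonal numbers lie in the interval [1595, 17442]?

58

The n-th heptagonal number is n(5n−3)/2.
Smallest index with value ≥ 1595: n = 26 (giving 1651).
Largest index with value ≤ 17442: n = 83 (giving 17098).
Indices 26 through 83: 58 terms.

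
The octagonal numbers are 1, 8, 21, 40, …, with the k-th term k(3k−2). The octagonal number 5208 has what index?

42

Set n(3n−2) = 5208, giving 3n² − 2n − 5208 = 0.
The discriminant is 4 + 12·5208 = 62500, and √62500 = 250.
So n = (2 + 250) / 6 = 252/6 = 42.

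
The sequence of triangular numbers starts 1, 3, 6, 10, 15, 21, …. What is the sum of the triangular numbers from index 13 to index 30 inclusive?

Σ i(i+1)/2 = (Σi² + Σi) / 2 over i = 13..30.
Σi = 465 − 78 = 387 and Σi² = 9455 − 650 = 8805.
(1·8805 + 1·387) / 2 = 9192/2 = 4596.

4596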